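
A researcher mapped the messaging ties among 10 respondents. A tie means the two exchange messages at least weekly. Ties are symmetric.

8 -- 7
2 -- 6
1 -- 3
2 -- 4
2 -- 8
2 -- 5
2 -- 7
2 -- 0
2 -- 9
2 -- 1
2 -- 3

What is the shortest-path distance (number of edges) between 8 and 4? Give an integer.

One shortest route is 8 – 2 – 4, which uses 2 edges, and 8 and 4 are not directly tied, so nothing shorter exists. So d(8,4) = 2.

2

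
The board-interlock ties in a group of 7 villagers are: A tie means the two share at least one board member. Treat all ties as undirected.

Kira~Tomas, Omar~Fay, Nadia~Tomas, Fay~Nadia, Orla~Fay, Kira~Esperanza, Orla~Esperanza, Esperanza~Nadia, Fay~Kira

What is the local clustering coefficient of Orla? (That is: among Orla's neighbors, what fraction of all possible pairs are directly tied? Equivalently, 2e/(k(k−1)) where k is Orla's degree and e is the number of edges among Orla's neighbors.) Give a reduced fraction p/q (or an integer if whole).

Orla's neighbors: Esperanza and Fay (k = 2).
Possible neighbor pairs: C(2,2) = 1. Edges among them: none → e = 0.
Clustering(Orla) = 0/1.

0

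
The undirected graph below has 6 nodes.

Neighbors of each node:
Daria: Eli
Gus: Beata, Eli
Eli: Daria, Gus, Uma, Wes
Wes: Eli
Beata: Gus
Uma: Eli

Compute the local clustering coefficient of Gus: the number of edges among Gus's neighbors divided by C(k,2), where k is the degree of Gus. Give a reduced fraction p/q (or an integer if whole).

0

Gus's neighbors: Beata and Eli (k = 2).
Possible neighbor pairs: C(2,2) = 1. Edges among them: none → e = 0.
Clustering(Gus) = 0/1.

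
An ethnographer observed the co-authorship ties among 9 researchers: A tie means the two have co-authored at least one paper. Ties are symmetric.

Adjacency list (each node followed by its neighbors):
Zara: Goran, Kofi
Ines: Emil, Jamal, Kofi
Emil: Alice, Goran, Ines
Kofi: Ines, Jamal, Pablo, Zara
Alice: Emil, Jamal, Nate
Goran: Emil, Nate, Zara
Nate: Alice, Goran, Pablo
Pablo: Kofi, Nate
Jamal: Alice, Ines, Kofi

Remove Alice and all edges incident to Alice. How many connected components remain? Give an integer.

Alice's neighbors (Emil, Jamal, and Nate) remain reachable from one another through other ties, so the rest of the network stays in one piece.

1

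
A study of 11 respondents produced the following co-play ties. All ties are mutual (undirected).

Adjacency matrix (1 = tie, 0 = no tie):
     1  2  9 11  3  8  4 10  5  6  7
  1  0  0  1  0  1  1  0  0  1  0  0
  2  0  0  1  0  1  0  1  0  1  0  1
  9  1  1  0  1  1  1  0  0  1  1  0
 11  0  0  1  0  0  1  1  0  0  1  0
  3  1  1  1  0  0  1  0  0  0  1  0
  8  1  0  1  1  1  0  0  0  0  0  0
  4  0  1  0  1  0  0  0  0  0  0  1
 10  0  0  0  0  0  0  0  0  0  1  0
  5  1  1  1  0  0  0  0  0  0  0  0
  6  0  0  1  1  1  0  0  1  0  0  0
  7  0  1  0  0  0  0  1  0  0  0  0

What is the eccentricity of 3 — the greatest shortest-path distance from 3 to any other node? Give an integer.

2

Distances from 3: 1:1, 2:1, 4:2, 5:2, 6:1, 7:2, 8:1, 9:1, 10:2, 11:2.
The largest is 2 (to 5, 4, 7, 11, and 10), so the eccentricity of 3 is 2.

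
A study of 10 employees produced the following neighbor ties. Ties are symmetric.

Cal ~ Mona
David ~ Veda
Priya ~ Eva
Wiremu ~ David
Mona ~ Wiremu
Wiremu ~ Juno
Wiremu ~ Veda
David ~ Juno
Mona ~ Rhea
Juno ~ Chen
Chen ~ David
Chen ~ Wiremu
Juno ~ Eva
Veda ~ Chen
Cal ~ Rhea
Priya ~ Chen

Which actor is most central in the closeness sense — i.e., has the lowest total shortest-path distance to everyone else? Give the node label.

Farness (sum of distances to all others) for each node — Cal:24, Chen:15, David:16, Eva:22, Juno:16, Mona:17, Priya:21, Rhea:24, Veda:18, Wiremu:13.
The smallest farness is 13, for Wiremu, so Wiremu has the highest closeness.

Wiremu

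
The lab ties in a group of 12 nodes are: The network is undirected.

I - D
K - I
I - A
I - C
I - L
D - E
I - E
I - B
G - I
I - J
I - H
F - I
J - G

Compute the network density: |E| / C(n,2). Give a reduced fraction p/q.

There are 13 edges and 12 nodes, so the maximum possible is C(12,2) = 66.
Density = 13/66.

13/66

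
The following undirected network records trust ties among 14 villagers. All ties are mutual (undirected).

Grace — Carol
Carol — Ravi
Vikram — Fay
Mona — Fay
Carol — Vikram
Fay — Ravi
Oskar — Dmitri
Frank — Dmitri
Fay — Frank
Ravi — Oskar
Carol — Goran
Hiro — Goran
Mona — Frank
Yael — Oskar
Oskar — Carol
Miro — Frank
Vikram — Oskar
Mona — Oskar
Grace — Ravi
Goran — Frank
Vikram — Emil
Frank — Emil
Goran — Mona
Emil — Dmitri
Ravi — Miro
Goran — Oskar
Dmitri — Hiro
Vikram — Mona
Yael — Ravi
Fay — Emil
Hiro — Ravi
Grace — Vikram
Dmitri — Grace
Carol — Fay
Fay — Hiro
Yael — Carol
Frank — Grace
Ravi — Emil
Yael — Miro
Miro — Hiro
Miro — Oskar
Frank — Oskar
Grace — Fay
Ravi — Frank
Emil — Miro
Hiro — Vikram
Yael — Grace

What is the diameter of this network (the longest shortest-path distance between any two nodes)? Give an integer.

Eccentricity of each node (its greatest distance to any other): Carol:2, Dmitri:2, Emil:2, Fay:2, Frank:2, Goran:2, Grace:2, Hiro:2, Miro:2, Mona:2, Oskar:2, Ravi:2, Vikram:2, Yael:2.
The maximum eccentricity is 2, realized for instance by the pair Fay–Oskar via Fay – Ravi – Oskar. So the diameter is 2.

2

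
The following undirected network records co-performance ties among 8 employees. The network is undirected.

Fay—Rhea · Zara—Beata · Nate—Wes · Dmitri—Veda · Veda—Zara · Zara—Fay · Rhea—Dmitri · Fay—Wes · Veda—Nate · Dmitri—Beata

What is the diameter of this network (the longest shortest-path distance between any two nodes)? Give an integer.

3

Eccentricity of each node (its greatest distance to any other): Beata:3, Dmitri:3, Fay:2, Nate:3, Rhea:3, Veda:2, Wes:3, Zara:2.
The maximum eccentricity is 3, realized for instance by the pair Beata–Wes via Beata – Zara – Fay – Wes. So the diameter is 3.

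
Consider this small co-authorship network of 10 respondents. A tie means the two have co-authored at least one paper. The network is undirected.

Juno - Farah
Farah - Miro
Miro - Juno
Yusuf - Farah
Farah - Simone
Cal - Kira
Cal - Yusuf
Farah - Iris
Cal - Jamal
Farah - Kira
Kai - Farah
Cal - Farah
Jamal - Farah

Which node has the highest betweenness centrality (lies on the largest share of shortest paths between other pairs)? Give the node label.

Farah

Unnormalized betweenness of each node: Cal:3/2, Farah:61/2, Iris:0, Jamal:0, Juno:0, Kai:0, Kira:0, Miro:0, Simone:0, Yusuf:0.
Farah has the largest value, 61/2, making it the main broker — the node through which the most shortest paths run.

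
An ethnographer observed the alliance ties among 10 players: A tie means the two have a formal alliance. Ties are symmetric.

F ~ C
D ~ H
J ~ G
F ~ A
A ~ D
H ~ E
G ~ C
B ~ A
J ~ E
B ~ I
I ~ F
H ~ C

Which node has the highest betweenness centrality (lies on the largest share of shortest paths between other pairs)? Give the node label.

Unnormalized betweenness of each node: A:43/6, B:1, C:79/6, D:29/6, E:17/6, F:67/6, G:25/6, H:59/6, I:11/6, J:1.
C has the largest value, 79/6, making it the main broker — the node through which the most shortest paths run.

C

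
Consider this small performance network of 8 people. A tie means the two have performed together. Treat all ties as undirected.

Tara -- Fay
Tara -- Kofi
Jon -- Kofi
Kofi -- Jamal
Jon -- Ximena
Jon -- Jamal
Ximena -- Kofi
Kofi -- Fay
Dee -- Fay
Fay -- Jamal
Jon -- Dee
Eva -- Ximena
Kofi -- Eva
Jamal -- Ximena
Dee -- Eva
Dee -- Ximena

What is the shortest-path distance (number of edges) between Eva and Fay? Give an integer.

2

One shortest route is Eva – Kofi – Fay, which uses 2 edges, and Eva and Fay are not directly tied, so nothing shorter exists. So d(Eva,Fay) = 2.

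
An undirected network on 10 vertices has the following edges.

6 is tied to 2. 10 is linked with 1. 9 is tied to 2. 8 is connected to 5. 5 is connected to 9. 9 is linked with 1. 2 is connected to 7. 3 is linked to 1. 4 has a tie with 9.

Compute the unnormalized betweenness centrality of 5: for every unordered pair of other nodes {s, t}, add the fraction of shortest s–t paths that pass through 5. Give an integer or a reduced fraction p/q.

Pairs whose geodesics pass through 5 — 8–4: 1; 8–2: 1; 8–6: 1; 8–10: 1; 8–7: 1; 8–9: 1; 8–3: 1; 8–1: 1.
All other pairs contribute 0.
Summing the contributions gives betweenness(5) = 8.

8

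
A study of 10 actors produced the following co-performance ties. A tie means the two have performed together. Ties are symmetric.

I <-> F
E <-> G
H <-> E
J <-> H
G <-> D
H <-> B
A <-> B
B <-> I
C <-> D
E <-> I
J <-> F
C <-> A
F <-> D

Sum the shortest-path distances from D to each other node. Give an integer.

Distances from D: A:2, B:3, C:1, E:2, F:1, G:1, H:3, I:2, J:2.
Sum = 2 + 3 + 1 + 2 + 1 + 1 + 3 + 2 + 2 = 17.

17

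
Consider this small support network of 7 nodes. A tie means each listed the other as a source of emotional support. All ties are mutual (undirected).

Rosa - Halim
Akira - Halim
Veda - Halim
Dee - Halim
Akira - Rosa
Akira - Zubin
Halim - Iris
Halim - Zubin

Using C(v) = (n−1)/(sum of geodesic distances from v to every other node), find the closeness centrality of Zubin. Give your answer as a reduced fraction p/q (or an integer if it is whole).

Distances from Zubin: Akira:1, Dee:2, Halim:1, Iris:2, Rosa:2, Veda:2. Sum = 10.
n = 7, so closeness = 6/10 = 3/5.

3/5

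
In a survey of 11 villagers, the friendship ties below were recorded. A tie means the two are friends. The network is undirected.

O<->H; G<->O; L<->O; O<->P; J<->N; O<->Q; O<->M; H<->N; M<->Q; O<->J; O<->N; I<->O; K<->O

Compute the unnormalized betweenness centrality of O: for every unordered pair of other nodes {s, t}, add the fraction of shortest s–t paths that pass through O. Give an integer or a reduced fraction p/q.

83/2

Pairs whose geodesics pass through O — J–L: 1; J–I: 1; J–P: 1; J–Q: 1; J–K: 1; J–M: 1; J–G: 1; J–H: 1/2; N–L: 1; N–I: 1; N–P: 1; N–Q: 1; N–K: 1; N–M: 1 … (+28 more pairs).
All other pairs contribute 0.
Summing the contributions gives betweenness(O) = 83/2.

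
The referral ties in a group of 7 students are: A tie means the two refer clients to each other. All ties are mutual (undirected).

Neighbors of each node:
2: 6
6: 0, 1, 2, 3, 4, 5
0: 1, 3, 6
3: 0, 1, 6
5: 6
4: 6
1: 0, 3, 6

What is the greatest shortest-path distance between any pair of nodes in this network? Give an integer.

Eccentricity of each node (its greatest distance to any other): 0:2, 1:2, 2:2, 3:2, 4:2, 5:2, 6:1.
The maximum eccentricity is 2, realized for instance by the pair 0–5 via 0 – 6 – 5. So the diameter is 2.

2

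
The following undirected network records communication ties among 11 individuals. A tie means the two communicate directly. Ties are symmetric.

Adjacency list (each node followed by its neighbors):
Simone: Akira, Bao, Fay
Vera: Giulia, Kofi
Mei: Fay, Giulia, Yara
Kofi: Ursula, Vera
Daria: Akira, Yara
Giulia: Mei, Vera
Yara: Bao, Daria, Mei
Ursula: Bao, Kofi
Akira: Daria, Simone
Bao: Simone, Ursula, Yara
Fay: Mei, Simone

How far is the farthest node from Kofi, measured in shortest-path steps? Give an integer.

Distances from Kofi: Akira:4, Bao:2, Daria:4, Fay:4, Giulia:2, Mei:3, Simone:3, Ursula:1, Vera:1, Yara:3.
The largest is 4 (to Fay, Daria, and Akira), so the eccentricity of Kofi is 4.

4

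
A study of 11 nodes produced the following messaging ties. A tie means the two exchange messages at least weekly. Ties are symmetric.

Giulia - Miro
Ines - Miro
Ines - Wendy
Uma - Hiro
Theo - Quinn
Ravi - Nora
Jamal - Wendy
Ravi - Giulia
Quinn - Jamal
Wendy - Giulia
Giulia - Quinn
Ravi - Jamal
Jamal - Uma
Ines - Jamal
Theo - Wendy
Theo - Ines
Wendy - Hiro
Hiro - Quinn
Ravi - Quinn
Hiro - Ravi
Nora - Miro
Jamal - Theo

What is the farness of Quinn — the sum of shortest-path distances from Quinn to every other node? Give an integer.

15

Distances from Quinn: Giulia:1, Hiro:1, Ines:2, Jamal:1, Miro:2, Nora:2, Ravi:1, Theo:1, Uma:2, Wendy:2.
Sum = 1 + 1 + 2 + 1 + 2 + 2 + 1 + 1 + 2 + 2 = 15.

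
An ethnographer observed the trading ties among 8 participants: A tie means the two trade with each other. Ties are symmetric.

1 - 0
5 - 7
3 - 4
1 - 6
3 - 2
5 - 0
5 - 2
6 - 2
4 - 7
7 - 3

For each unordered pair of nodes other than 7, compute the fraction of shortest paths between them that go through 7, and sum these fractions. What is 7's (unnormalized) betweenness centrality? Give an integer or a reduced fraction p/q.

7/2

Pairs whose geodesics pass through 7 — 4–1: 1/2; 4–0: 1; 4–5: 1; 3–0: 1/2; 3–5: 1/2.
All other pairs contribute 0.
Summing the contributions gives betweenness(7) = 7/2.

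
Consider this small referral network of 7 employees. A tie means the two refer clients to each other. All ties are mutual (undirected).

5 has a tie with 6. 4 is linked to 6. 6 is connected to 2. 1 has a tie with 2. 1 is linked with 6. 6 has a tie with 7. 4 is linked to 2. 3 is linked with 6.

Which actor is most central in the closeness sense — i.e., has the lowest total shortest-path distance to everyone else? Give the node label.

6

Farness (sum of distances to all others) for each node — 1:10, 2:9, 3:11, 4:10, 5:11, 6:6, 7:11.
The smallest farness is 6, for 6, so 6 has the highest closeness.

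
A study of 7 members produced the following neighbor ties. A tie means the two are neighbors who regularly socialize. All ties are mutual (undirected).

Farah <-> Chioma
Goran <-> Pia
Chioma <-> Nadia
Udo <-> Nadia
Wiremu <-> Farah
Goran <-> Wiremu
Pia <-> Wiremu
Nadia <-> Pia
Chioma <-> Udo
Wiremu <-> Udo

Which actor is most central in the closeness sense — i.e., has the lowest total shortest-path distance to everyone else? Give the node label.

Farness (sum of distances to all others) for each node — Chioma:10, Farah:10, Goran:11, Nadia:9, Pia:9, Udo:9, Wiremu:8.
The smallest farness is 8, for Wiremu, so Wiremu has the highest closeness.

Wiremu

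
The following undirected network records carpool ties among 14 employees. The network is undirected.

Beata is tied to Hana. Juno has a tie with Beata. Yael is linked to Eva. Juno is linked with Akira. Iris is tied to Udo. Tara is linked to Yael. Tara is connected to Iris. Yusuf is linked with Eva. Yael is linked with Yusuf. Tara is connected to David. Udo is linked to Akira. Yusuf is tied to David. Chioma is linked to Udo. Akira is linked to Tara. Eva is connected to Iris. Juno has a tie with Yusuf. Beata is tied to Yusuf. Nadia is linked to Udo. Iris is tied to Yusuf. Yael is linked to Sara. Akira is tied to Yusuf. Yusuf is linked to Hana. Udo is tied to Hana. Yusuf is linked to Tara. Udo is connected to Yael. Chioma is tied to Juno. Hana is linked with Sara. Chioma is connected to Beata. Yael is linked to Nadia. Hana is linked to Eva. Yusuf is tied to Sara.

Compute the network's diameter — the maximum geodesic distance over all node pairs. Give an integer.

Eccentricity of each node (its greatest distance to any other): Akira:2, Beata:3, Chioma:3, David:3, Eva:3, Hana:2, Iris:2, Juno:3, Nadia:3, Sara:3, Tara:3, Udo:3, Yael:2, Yusuf:2.
The maximum eccentricity is 3, realized for instance by the pair Udo–David via Udo – Akira – Tara – David. So the diameter is 3.

3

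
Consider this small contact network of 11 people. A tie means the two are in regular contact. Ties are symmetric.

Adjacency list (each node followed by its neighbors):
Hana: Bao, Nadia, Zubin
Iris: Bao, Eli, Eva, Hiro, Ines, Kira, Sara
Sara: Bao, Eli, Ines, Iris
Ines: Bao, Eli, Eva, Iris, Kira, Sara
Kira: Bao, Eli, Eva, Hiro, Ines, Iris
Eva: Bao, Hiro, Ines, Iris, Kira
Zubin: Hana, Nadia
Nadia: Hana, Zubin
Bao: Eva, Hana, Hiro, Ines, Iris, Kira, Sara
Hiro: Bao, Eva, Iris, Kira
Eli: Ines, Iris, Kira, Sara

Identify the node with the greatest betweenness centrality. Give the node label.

Unnormalized betweenness of each node: Bao:67/3, Eli:1/4, Eva:1/4, Hana:16, Hiro:0, Ines:23/12, Iris:19/6, Kira:25/12, Nadia:0, Sara:1, Zubin:0.
Bao has the largest value, 67/3, making it the main broker — the node through which the most shortest paths run.

Bao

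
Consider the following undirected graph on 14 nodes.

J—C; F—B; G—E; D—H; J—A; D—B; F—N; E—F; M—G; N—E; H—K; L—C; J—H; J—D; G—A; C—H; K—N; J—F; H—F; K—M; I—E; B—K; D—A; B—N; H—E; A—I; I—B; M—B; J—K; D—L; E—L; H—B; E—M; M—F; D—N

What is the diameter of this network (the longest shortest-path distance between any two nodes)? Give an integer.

Eccentricity of each node (its greatest distance to any other): A:2, B:2, C:3, D:2, E:2, F:2, G:3, H:2, I:3, J:2, K:3, L:3, M:3, N:3.
The maximum eccentricity is 3, realized for instance by the pair I–C via I – B – H – C. So the diameter is 3.

3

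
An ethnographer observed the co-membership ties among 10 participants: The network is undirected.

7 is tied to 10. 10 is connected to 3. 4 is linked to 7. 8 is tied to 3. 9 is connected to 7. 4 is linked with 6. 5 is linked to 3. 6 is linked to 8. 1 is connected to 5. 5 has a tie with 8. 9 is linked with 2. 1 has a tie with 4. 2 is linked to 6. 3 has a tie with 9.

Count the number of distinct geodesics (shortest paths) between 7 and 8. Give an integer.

The shortest distance is 3. The length-3 paths are: 7–9–3–8; 7–10–3–8; 7–4–6–8.
That gives 3 distinct shortest paths.

3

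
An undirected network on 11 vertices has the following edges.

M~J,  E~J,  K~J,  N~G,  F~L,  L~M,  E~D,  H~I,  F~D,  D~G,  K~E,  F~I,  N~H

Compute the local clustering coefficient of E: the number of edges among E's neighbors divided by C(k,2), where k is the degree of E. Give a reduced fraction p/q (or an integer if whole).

1/3

E's neighbors: D, J, and K (k = 3).
Possible neighbor pairs: C(3,2) = 3. Edges among them: J–K → e = 1.
Clustering(E) = 1/3.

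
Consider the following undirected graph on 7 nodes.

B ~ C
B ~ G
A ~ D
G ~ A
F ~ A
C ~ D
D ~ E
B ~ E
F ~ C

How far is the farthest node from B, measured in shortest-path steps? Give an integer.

2

Distances from B: A:2, C:1, D:2, E:1, F:2, G:1.
The largest is 2 (to A, D, and F), so the eccentricity of B is 2.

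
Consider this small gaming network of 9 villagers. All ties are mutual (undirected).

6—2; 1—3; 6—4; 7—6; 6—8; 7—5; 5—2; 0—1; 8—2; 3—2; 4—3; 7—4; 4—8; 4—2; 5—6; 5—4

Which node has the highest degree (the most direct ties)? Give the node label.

4

Degrees — 0:1, 1:2, 2:5, 3:3, 4:6, 5:4, 6:5, 7:3, 8:3.
The maximum is 6, attained only by 4.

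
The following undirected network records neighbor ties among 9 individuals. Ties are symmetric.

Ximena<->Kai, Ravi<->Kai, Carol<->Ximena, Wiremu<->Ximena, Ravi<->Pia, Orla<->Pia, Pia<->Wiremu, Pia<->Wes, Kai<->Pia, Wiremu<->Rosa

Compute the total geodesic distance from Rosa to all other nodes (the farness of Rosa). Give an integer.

20

Distances from Rosa: Carol:3, Kai:3, Orla:3, Pia:2, Ravi:3, Wes:3, Wiremu:1, Ximena:2.
Sum = 3 + 3 + 3 + 2 + 3 + 3 + 1 + 2 = 20.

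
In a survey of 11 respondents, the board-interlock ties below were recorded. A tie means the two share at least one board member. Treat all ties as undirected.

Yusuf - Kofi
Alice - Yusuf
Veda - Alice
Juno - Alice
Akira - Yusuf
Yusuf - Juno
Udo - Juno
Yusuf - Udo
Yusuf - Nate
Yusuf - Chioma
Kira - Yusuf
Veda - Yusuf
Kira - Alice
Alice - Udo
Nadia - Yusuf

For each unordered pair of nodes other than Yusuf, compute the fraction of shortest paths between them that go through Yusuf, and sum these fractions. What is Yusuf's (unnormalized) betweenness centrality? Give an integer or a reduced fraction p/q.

Pairs whose geodesics pass through Yusuf — Nadia–Kira: 1; Nadia–Chioma: 1; Nadia–Kofi: 1; Nadia–Veda: 1; Nadia–Nate: 1; Nadia–Akira: 1; Nadia–Udo: 1; Nadia–Juno: 1; Nadia–Alice: 1; Kira–Chioma: 1; Kira–Kofi: 1; Kira–Veda: 1/2; Kira–Nate: 1; Kira–Akira: 1 … (+26 more pairs).
All other pairs contribute 0.
Summing the contributions gives betweenness(Yusuf) = 75/2.

75/2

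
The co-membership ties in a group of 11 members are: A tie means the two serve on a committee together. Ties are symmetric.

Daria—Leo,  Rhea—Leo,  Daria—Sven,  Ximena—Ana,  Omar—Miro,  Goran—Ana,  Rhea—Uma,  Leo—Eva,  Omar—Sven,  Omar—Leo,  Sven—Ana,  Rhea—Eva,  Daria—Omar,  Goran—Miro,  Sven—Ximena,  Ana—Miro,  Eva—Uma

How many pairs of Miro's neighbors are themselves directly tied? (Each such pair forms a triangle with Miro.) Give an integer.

Miro's neighbors: Ana, Goran, and Omar.
Neighbor pairs that are themselves tied: Miro–Ana–Goran. Each forms one triangle with Miro, for 1 in total.

1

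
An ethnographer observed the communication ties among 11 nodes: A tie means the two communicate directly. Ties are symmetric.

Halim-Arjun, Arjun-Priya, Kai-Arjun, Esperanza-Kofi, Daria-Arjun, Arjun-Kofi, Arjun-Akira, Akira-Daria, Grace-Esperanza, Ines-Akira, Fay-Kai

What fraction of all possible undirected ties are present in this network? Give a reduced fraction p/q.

There are 11 edges and 11 nodes, so the maximum possible is C(11,2) = 55.
Density = 11/55 = 1/5.

1/5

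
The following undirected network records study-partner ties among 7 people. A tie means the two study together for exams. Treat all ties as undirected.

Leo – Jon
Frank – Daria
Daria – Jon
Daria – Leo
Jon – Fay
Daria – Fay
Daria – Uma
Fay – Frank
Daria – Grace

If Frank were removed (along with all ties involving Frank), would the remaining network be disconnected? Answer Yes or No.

Even without Frank, every remaining node can still reach every other (the residual graph is connected), so Frank is not a cut vertex.

No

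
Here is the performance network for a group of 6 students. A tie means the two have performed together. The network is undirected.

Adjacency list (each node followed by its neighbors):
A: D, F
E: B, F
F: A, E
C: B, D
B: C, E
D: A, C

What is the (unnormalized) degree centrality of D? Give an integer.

D is directly tied to A and C. That is 2 neighbors, so the degree of D is 2.

2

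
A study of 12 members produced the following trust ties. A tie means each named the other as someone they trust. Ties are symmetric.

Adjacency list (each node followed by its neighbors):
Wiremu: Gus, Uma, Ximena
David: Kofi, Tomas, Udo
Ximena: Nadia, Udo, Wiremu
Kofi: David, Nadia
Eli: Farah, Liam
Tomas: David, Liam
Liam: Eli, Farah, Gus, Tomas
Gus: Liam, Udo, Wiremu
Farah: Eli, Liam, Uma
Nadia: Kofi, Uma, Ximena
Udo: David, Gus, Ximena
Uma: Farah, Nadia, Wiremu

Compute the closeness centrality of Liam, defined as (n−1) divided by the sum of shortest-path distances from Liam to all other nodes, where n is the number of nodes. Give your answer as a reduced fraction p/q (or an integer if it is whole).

Distances from Liam: David:2, Eli:1, Farah:1, Gus:1, Kofi:3, Nadia:3, Tomas:1, Udo:2, Uma:2, Wiremu:2, Ximena:3. Sum = 21.
n = 12, so closeness = 11/21.

11/21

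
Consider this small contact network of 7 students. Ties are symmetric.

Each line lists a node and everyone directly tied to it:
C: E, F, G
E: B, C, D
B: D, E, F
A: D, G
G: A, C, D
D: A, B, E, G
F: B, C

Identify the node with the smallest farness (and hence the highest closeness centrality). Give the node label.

Farness (sum of distances to all others) for each node — A:11, B:9, C:9, D:8, E:9, F:11, G:9.
The smallest farness is 8, for D, so D has the highest closeness.

D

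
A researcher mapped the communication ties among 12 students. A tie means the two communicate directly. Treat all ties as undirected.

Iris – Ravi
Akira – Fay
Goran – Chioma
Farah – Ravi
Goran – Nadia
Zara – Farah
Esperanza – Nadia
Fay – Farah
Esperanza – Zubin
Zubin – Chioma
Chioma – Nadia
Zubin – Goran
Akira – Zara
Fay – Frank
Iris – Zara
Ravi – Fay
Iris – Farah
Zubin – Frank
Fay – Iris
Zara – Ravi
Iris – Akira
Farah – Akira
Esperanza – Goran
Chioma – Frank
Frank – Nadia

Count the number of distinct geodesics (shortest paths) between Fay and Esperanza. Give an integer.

2

The shortest distance is 3. The length-3 paths are: Fay–Frank–Zubin–Esperanza; Fay–Frank–Nadia–Esperanza.
That gives 2 distinct shortest paths.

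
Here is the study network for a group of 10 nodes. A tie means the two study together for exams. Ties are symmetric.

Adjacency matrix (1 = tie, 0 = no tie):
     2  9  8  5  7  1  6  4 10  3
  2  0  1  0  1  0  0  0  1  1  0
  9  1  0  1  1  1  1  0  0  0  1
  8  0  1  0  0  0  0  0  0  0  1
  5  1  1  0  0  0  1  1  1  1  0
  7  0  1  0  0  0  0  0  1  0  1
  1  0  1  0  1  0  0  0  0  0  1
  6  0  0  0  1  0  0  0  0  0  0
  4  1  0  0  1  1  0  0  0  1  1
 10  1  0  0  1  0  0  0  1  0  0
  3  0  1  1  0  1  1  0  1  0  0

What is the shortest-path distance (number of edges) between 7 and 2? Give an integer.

One shortest route is 7 – 9 – 2, which uses 2 edges, and 7 and 2 are not directly tied, so nothing shorter exists. So d(7,2) = 2.

2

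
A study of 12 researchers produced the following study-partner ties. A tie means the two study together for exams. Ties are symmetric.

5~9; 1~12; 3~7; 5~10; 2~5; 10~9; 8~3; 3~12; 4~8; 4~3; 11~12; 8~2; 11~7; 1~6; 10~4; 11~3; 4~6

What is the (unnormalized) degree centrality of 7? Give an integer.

2

7 is directly tied to 3 and 11. That is 2 neighbors, so the degree of 7 is 2.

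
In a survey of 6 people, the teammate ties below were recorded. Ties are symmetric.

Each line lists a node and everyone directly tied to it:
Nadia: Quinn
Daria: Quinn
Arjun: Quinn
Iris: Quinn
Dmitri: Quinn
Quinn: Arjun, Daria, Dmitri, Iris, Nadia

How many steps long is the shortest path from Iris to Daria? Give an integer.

2

One shortest route is Iris – Quinn – Daria, which uses 2 edges, and Iris and Daria are not directly tied, so nothing shorter exists. So d(Iris,Daria) = 2.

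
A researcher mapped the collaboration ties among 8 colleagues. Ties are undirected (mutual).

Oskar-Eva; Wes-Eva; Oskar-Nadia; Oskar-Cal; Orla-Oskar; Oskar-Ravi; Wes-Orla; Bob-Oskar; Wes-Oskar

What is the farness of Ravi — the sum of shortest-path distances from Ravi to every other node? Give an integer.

13

Distances from Ravi: Bob:2, Cal:2, Eva:2, Nadia:2, Orla:2, Oskar:1, Wes:2.
Sum = 2 + 2 + 2 + 2 + 2 + 1 + 2 = 13.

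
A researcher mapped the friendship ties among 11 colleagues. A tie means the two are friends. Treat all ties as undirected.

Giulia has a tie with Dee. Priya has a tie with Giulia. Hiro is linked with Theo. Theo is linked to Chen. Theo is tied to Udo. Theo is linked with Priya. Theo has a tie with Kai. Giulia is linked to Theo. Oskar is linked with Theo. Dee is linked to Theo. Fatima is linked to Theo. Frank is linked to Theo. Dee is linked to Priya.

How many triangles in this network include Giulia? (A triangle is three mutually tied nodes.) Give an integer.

3

Giulia's neighbors: Dee, Priya, and Theo.
Neighbor pairs that are themselves tied: Giulia–Dee–Priya; Giulia–Dee–Theo; Giulia–Priya–Theo. Each forms one triangle with Giulia, for 3 in total.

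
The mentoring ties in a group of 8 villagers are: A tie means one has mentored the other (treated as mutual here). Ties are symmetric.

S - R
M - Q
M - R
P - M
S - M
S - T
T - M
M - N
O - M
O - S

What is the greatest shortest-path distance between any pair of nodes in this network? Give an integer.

2

Eccentricity of each node (its greatest distance to any other): M:1, N:2, O:2, P:2, Q:2, R:2, S:2, T:2.
The maximum eccentricity is 2, realized for instance by the pair T–O via T – M – O. So the diameter is 2.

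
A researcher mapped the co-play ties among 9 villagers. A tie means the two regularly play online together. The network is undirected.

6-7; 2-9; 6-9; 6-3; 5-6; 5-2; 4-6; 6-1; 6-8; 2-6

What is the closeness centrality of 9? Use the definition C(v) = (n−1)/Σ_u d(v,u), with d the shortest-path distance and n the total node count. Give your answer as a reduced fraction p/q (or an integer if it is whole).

4/7

Distances from 9: 1:2, 2:1, 3:2, 4:2, 5:2, 6:1, 7:2, 8:2. Sum = 14.
n = 9, so closeness = 8/14 = 4/7.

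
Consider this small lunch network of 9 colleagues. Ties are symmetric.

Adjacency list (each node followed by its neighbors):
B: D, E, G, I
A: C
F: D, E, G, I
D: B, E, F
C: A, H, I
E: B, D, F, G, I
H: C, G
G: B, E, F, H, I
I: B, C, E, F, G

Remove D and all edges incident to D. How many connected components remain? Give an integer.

1

D's neighbors (B, E, and F) remain reachable from one another through other ties, so the rest of the network stays in one piece.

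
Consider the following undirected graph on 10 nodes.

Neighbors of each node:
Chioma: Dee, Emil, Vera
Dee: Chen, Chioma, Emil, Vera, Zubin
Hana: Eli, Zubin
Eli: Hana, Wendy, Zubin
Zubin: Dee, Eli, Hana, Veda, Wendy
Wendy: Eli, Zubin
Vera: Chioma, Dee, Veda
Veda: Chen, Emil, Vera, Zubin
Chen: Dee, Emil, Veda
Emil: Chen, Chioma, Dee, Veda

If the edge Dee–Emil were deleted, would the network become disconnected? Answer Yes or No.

No

Even without that edge, Dee still reaches Emil via Dee – Chioma – Emil, so the network stays connected. Not a bridge.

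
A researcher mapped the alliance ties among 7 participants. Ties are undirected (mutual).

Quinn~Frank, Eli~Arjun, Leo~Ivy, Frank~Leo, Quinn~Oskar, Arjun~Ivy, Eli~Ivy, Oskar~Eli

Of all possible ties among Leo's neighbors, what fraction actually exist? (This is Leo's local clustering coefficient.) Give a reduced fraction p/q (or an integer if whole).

0

Leo's neighbors: Frank and Ivy (k = 2).
Possible neighbor pairs: C(2,2) = 1. Edges among them: none → e = 0.
Clustering(Leo) = 0/1.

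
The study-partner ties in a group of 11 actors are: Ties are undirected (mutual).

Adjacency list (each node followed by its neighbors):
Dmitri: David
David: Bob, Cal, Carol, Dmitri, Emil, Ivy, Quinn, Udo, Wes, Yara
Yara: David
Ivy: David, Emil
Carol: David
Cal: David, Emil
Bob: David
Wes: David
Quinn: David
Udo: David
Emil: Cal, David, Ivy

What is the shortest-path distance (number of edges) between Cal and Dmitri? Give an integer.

2

One shortest route is Cal – David – Dmitri, which uses 2 edges, and Cal and Dmitri are not directly tied, so nothing shorter exists. So d(Cal,Dmitri) = 2.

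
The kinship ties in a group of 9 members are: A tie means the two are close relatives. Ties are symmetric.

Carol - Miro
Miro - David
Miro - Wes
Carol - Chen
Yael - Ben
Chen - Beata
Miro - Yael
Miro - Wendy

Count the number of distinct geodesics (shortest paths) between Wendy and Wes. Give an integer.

The shortest distance is 2, and the only length-2 path is Wendy–Miro–Wes. So there is exactly 1 shortest path.

1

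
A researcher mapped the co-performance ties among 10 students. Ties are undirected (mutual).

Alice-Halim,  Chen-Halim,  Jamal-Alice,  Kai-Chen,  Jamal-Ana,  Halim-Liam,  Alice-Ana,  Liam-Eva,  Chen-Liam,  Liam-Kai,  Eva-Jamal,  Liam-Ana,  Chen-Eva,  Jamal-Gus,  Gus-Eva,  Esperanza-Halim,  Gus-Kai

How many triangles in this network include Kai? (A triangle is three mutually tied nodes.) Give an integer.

1

Kai's neighbors: Chen, Gus, and Liam.
Neighbor pairs that are themselves tied: Kai–Chen–Liam. Each forms one triangle with Kai, for 1 in total.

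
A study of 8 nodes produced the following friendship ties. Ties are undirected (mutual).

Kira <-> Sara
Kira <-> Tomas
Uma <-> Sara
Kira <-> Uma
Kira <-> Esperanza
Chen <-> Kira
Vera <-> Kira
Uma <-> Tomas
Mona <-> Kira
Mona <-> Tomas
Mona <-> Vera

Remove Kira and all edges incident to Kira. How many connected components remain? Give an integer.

3

Without Kira, the remaining ties split the others into: {Mona, Sara, Tomas, Uma, Vera}; {Esperanza}; {Chen}.
That's 3 separate components.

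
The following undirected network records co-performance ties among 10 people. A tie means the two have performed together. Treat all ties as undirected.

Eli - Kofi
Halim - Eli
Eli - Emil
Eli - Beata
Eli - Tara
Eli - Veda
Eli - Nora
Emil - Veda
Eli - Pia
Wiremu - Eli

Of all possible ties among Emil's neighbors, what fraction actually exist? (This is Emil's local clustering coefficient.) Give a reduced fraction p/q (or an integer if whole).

Emil's neighbors: Eli and Veda (k = 2).
Possible neighbor pairs: C(2,2) = 1. Edges among them: Eli–Veda → e = 1.
Clustering(Emil) = 1/1.

1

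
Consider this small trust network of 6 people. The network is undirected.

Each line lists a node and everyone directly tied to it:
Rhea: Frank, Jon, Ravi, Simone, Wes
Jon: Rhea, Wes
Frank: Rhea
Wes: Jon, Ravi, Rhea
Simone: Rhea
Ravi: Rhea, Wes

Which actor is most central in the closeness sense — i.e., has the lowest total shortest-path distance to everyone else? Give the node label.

Rhea

Farness (sum of distances to all others) for each node — Frank:9, Jon:8, Ravi:8, Rhea:5, Simone:9, Wes:7.
The smallest farness is 5, for Rhea, so Rhea has the highest closeness.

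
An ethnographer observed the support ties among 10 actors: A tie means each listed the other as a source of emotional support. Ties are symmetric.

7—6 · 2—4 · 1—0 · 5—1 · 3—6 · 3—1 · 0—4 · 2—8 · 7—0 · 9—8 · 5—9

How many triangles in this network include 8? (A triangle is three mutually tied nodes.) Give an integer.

0

8's neighbors are 2 and 9, but none of them are tied to each other, so no triangle contains 8.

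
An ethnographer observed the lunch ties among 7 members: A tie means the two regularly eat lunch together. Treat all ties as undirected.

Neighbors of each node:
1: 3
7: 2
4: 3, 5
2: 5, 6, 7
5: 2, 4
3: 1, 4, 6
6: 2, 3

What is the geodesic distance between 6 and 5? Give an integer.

One shortest route is 6 – 2 – 5, which uses 2 edges, and 6 and 5 are not directly tied, so nothing shorter exists. So d(6,5) = 2.

2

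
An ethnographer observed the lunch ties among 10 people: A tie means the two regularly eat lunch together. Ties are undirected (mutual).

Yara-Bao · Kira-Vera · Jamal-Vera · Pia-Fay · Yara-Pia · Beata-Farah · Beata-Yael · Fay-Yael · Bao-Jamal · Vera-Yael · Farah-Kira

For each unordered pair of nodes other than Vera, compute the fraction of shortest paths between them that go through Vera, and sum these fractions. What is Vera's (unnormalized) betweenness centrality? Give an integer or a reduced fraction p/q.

Pairs whose geodesics pass through Vera — Jamal–Fay: 1; Jamal–Yael: 1; Jamal–Beata: 1; Jamal–Farah: 1; Jamal–Kira: 1; Bao–Yael: 1; Bao–Beata: 1; Bao–Farah: 1; Bao–Kira: 1; Yara–Farah: 1/2; Yara–Kira: 1; Pia–Kira: 1; Fay–Kira: 1; Yael–Kira: 1.
All other pairs contribute 0.
Summing the contributions gives betweenness(Vera) = 27/2.

27/2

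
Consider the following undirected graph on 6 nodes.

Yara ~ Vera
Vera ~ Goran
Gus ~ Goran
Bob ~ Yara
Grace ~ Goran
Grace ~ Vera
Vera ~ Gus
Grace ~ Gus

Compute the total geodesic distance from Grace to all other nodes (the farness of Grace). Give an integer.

8

Distances from Grace: Bob:3, Goran:1, Gus:1, Vera:1, Yara:2.
Sum = 3 + 1 + 1 + 1 + 2 = 8.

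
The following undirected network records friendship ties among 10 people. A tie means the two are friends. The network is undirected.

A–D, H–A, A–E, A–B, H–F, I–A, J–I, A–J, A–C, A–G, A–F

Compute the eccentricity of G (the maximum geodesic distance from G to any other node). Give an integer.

2

Distances from G: A:1, B:2, C:2, D:2, E:2, F:2, H:2, I:2, J:2.
The largest is 2 (to C, D, J, I, H, F, E, and B), so the eccentricity of G is 2.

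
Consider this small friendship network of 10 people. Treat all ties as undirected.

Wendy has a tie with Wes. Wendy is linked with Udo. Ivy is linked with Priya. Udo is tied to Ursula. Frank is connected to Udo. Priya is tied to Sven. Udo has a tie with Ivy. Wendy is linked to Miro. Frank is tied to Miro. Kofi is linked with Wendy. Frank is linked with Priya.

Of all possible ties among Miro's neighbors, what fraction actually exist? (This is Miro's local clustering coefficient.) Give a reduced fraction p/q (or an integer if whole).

Miro's neighbors: Frank and Wendy (k = 2).
Possible neighbor pairs: C(2,2) = 1. Edges among them: none → e = 0.
Clustering(Miro) = 0/1.

0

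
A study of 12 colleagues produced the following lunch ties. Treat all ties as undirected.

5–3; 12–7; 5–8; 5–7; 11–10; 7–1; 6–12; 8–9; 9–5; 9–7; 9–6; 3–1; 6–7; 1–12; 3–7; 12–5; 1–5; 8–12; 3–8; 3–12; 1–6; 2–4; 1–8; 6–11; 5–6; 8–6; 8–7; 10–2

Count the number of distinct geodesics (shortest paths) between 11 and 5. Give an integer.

1

The shortest distance is 2, and the only length-2 path is 11–6–5. So there is exactly 1 shortest path.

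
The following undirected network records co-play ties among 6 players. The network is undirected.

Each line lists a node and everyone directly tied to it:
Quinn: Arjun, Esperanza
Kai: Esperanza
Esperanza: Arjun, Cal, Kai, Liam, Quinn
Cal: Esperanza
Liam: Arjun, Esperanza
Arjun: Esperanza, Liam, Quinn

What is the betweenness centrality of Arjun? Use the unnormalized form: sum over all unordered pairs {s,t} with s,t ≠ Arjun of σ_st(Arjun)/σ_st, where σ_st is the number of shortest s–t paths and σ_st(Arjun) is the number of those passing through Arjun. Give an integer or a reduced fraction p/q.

Pairs whose geodesics pass through Arjun — Liam–Quinn: 1/2.
All other pairs contribute 0.
Summing the contributions gives betweenness(Arjun) = 1/2.

1/2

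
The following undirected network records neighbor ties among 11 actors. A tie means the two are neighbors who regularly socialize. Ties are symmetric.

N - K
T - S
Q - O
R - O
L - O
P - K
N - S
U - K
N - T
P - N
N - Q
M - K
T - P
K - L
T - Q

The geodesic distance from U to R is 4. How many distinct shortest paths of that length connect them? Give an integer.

The shortest distance is 4, and the only length-4 path is U–K–L–O–R. So there is exactly 1 shortest path.

1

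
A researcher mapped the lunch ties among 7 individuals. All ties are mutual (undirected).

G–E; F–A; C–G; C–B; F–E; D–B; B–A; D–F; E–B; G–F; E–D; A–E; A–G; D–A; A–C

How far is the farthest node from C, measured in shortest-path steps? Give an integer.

Distances from C: A:1, B:1, D:2, E:2, F:2, G:1.
The largest is 2 (to F, D, and E), so the eccentricity of C is 2.

2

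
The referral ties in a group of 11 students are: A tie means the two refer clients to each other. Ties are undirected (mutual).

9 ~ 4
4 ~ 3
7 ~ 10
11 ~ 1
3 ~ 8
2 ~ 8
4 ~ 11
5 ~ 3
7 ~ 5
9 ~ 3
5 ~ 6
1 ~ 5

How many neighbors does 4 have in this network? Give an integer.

3

4 is directly tied to 3, 9, and 11. That is 3 neighbors, so the degree of 4 is 3.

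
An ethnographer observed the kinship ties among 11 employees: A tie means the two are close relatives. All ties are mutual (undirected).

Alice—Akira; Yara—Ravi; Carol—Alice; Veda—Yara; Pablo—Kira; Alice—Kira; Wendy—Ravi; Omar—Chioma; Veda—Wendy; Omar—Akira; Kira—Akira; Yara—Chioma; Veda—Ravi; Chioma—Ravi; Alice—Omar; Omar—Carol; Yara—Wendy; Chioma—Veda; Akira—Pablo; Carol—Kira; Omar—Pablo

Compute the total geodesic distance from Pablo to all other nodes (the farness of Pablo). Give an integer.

Distances from Pablo: Akira:1, Alice:2, Carol:2, Chioma:2, Kira:1, Omar:1, Ravi:3, Veda:3, Wendy:4, Yara:3.
Sum = 1 + 2 + 2 + 2 + 1 + 1 + 3 + 3 + 4 + 3 = 22.

22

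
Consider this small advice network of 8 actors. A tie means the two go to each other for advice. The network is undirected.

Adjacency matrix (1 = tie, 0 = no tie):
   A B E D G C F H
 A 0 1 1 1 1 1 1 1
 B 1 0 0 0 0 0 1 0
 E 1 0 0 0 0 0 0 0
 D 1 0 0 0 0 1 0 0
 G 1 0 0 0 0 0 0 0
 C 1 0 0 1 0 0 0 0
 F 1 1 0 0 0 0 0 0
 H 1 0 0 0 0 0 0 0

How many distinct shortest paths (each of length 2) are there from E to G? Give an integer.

1

The shortest distance is 2, and the only length-2 path is E–A–G. So there is exactly 1 shortest path.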